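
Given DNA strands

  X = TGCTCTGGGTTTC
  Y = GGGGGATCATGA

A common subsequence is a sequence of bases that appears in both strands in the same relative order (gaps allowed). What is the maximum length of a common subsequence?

6

Taking G at X[2]=Y[2], then G at X[7]=Y[3], then G at X[8]=Y[4], then G at X[9]=Y[5], then T at X[10]=Y[7], then T at X[11]=Y[10] gives a common subsequence of length 6. dp[13][12] = 6 confirms this is the maximum.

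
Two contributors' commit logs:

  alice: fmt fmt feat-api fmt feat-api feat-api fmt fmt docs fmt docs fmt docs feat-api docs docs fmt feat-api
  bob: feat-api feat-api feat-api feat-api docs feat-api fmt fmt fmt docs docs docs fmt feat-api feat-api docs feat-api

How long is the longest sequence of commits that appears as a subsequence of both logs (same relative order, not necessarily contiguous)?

11

Taking feat-api (alice #3, bob #3); then feat-api (alice #5, bob #4); then feat-api (alice #6, bob #6); then fmt (alice #7, bob #8); then fmt (alice #8, bob #9); then docs (alice #9, bob #11); then docs (alice #11, bob #12); then fmt (alice #12, bob #13); then feat-api (alice #14, bob #15); then docs (alice #16, bob #16); then feat-api (alice #18, bob #17) gives a common subsequence of length 11. Since dp[18][17] = 11, nothing longer is possible.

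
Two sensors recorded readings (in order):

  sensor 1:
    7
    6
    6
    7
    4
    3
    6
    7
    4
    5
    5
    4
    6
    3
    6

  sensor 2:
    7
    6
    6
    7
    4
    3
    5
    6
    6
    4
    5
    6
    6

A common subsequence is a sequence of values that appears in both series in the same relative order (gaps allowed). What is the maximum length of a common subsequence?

Pick 7 at sensor 1[1]=sensor 2[1], then 6 at sensor 1[2]=sensor 2[2], then 6 at sensor 1[3]=sensor 2[3], then 7 at sensor 1[4]=sensor 2[4], then 4 at sensor 1[5]=sensor 2[5], then 3 at sensor 1[6]=sensor 2[6], then 6 at sensor 1[7]=sensor 2[9], then 4 at sensor 1[9]=sensor 2[10], then 5 at sensor 1[11]=sensor 2[11], then 6 at sensor 1[13]=sensor 2[12], then 6 at sensor 1[15]=sensor 2[13]; all 11 values appear in both, in order. dp[15][13] = 11 confirms this is the maximum.

11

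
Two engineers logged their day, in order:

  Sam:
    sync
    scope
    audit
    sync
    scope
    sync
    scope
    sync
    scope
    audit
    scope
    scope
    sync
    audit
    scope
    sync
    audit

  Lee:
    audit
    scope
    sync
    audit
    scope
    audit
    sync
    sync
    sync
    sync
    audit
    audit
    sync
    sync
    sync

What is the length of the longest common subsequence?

One common subsequence of length 9: sync (Sam #1, Lee #3); then scope (Sam #2, Lee #5); then audit (Sam #3, Lee #6); then sync (Sam #4, Lee #8); then sync (Sam #6, Lee #9); then sync (Sam #8, Lee #10); then audit (Sam #10, Lee #12); then sync (Sam #13, Lee #14); then sync (Sam #16, Lee #15). The LCS DP gives dp[17][15] = 9, so this is optimal.

9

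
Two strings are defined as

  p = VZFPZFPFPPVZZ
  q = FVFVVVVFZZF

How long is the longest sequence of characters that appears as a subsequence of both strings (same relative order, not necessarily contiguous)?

5

Match V [1,2], F [3,3], F [8,8], Z [12,9], Z [13,10] — 5 characters in the same relative order in both. Since dp[13][11] = 5, nothing longer is possible.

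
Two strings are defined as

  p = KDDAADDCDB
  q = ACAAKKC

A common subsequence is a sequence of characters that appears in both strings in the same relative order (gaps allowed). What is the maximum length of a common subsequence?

3

Let dp[i][j] be the LCS length of the first i characters of p and the first j characters of q. dp[i][j] = dp[i-1][j-1]+1 when the i-th and j-th characters match, else max(dp[i-1][j], dp[i][j-1]).
    ·  A  C  A  A  K  K  C
 ·  0  0  0  0  0  0  0  0
 K  0  0  0  0  0  1  1  1
 D  0  0  0  0  0  1  1  1
 D  0  0  0  0  0  1  1  1
 A  0  1  1  1  1  1  1  1
 A  0  1  1  2  2  2  2  2
 D  0  1  1  2  2  2  2  2
 D  0  1  1  2  2  2  2  2
 C  0  1  2  2  2  2  2  3
 D  0  1  2  2  2  2  2  3
 B  0  1  2  2  2  2  2  3
dp[10][7] = 3. One LCS (by backtracking along matches): AAC.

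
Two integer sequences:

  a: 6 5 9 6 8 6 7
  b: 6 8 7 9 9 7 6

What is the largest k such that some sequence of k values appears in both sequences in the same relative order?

Let dp[i][j] be the LCS length of the first i values of a and the first j values of b. dp[i][j] = dp[i-1][j-1]+1 when the i-th and j-th values match, else max(dp[i-1][j], dp[i][j-1]).
    ·  6  8  7  9  9  7  6
 ·  0  0  0  0  0  0  0  0
 6  0  1  1  1  1  1  1  1
 5  0  1  1  1  1  1  1  1
 9  0  1  1  1  2  2  2  2
 6  0  1  1  1  2  2  2  3
 8  0  1  2  2  2  2  2  3
 6  0  1  2  2  2  2  2  3
 7  0  1  2  3  3  3  3  3
dp[7][7] = 3. One LCS (by backtracking along matches): 6, 9, 6.

3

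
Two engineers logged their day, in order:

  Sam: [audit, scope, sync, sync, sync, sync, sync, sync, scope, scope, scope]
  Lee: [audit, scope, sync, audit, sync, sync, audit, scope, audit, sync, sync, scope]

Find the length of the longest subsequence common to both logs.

8

Taking audit [1,1]; then scope [2,2]; then sync [3,3]; then sync [4,5]; then sync [5,6]; then sync [7,10]; then sync [8,11]; then scope [11,12] gives a common subsequence of length 8. dp[11][12] = 8 confirms this is the maximum.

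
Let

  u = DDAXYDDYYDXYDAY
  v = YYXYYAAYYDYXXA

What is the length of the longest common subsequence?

7

Pick X [4,3], then Y [5,5], then Y [8,8], then Y [9,9], then D [10,10], then X [11,13], then A [14,14]; all 7 characters appear in both, in order. Since dp[15][14] = 7, nothing longer is possible.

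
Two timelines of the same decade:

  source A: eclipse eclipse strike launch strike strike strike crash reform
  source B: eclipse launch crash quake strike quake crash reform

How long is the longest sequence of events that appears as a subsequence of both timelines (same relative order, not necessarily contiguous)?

5

Pick eclipse at source A[2]=source B[1], launch at source A[4]=source B[2], strike at source A[5]=source B[5], crash at source A[8]=source B[7], reform at source A[9]=source B[8]; all 5 events appear in both, in order, and the DP table's final entry dp[9][8] is also 5, so no common subsequence is longer.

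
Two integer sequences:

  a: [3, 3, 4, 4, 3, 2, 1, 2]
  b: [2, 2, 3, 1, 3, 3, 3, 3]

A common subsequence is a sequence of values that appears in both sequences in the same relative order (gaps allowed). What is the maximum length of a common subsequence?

3

Let dp[i][j] be the LCS length of the first i values of a and the first j values of b. dp[i][j] = dp[i-1][j-1]+1 when the i-th and j-th values match, else max(dp[i-1][j], dp[i][j-1]).
    ·  2  2  3  1  3  3  3  3
 ·  0  0  0  0  0  0  0  0  0
 3  0  0  0  1  1  1  1  1  1
 3  0  0  0  1  1  2  2  2  2
 4  0  0  0  1  1  2  2  2  2
 4  0  0  0  1  1  2  2  2  2
 3  0  0  0  1  1  2  3  3  3
 2  0  1  1  1  1  2  3  3  3
 1  0  1  1  1  2  2  3  3  3
 2  0  1  2  2  2  2  3  3  3
dp[8][8] = 3. One LCS (by backtracking along matches): 3, 3, 3.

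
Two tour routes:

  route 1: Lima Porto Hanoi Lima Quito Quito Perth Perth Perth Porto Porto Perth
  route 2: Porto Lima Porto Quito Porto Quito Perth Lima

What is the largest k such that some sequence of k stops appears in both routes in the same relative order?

5

Taking Lima [1,2] → Porto [2,3] → Quito [5,4] → Quito [6,6] → Perth [7,7] gives a common subsequence of length 5, and the DP table's final entry dp[12][8] is also 5, so no common subsequence is longer.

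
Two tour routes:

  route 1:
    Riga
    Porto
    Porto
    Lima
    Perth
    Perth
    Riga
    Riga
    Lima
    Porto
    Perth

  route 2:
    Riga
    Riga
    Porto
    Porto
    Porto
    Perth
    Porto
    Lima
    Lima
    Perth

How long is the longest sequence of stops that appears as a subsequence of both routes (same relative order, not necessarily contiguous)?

6

Match Riga [1,2], then Porto [2,5], then Porto [3,7], then Lima [4,8], then Lima [9,9], then Perth [11,10] — 6 stops in the same relative order in both. The LCS DP gives dp[11][10] = 6, so this is optimal.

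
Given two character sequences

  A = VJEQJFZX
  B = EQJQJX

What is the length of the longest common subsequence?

4

Match J (A #2, B #3); then Q (A #4, B #4); then J (A #5, B #5); then X (A #8, B #6) — 4 characters in the same relative order in both, and the DP table's final entry dp[8][6] is also 4, so no common subsequence is longer.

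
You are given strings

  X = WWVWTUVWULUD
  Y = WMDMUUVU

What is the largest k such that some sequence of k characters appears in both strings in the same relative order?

Let dp[i][j] be the LCS length of the first i characters of X and the first j characters of Y. dp[i][j] = dp[i-1][j-1]+1 when the i-th and j-th characters match, else max(dp[i-1][j], dp[i][j-1]).
    ·  W  M  D  M  U  U  V  U
 ·  0  0  0  0  0  0  0  0  0
 W  0  1  1  1  1  1  1  1  1
 W  0  1  1  1  1  1  1  1  1
 V  0  1  1  1  1  1  1  2  2
 W  0  1  1  1  1  1  1  2  2
 T  0  1  1  1  1  1  1  2  2
 U  0  1  1  1  1  2  2  2  3
 V  0  1  1  1  1  2  2  3  3
 W  0  1  1  1  1  2  2  3  3
 U  0  1  1  1  1  2  3  3  4
 L  0  1  1  1  1  2  3  3  4
 U  0  1  1  1  1  2  3  3  4
 D  0  1  1  2  2  2  3  3  4
dp[12][8] = 4. One LCS (by backtracking along matches): WUVU.

4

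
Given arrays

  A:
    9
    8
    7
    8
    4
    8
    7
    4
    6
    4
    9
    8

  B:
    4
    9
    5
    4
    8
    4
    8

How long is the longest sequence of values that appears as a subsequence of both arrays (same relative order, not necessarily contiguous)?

5

Let dp[i][j] be the LCS length of the first i values of A and the first j values of B. dp[i][j] = dp[i-1][j-1]+1 when the i-th and j-th values match, else max(dp[i-1][j], dp[i][j-1]).
    ·  4  9  5  4  8  4  8
 ·  0  0  0  0  0  0  0  0
 9  0  0  1  1  1  1  1  1
 8  0  0  1  1  1  2  2  2
 7  0  0  1  1  1  2  2  2
 8  0  0  1  1  1  2  2  3
 4  0  1  1  1  2  2  3  3
 8  0  1  1  1  2  3  3  4
 7  0  1  1  1  2  3  3  4
 4  0  1  1  1  2  3  4  4
 6  0  1  1  1  2  3  4  4
 4  0  1  1  1  2  3  4  4
 9  0  1  2  2  2  3  4  4
 8  0  1  2  2  2  3  4  5
dp[12][7] = 5. One LCS (by backtracking along matches): 9, 4, 8, 4, 8.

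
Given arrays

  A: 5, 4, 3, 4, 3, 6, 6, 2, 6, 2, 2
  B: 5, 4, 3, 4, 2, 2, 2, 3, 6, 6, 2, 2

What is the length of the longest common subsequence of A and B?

9

Let dp[i][j] be the LCS length of the first i values of A and the first j values of B. dp[i][j] = dp[i-1][j-1]+1 when the i-th and j-th values match, else max(dp[i-1][j], dp[i][j-1]).
    ·  5  4  3  4  2  2  2  3  6  6  2  2
 ·  0  0  0  0  0  0  0  0  0  0  0  0  0
 5  0  1  1  1  1  1  1  1  1  1  1  1  1
 4  0  1  2  2  2  2  2  2  2  2  2  2  2
 3  0  1  2  3  3  3  3  3  3  3  3  3  3
 4  0  1  2  3  4  4  4  4  4  4  4  4  4
 3  0  1  2  3  4  4  4  4  5  5  5  5  5
 6  0  1  2  3  4  4  4  4  5  6  6  6  6
 6  0  1  2  3  4  4  4  4  5  6  7  7  7
 2  0  1  2  3  4  5  5  5  5  6  7  8  8
 6  0  1  2  3  4  5  5  5  5  6  7  8  8
 2  0  1  2  3  4  5  6  6  6  6  7  8  9
 2  0  1  2  3  4  5  6  7  7  7  7  8  9
dp[11][12] = 9. One LCS (by backtracking along matches): 5, 4, 3, 4, 3, 6, 6, 2, 2.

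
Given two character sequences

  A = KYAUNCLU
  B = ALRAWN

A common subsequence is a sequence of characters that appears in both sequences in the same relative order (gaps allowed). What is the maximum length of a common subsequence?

2

Taking A [3,4] → N [5,6] gives a common subsequence of length 2, and the DP table's final entry dp[8][6] is also 2, so no common subsequence is longer.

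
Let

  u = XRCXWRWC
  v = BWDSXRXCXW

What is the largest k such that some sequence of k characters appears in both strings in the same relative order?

Let dp[i][j] be the LCS length of the first i characters of u and the first j characters of v. dp[i][j] = dp[i-1][j-1]+1 when the i-th and j-th characters match, else max(dp[i-1][j], dp[i][j-1]).
    ·  B  W  D  S  X  R  X  C  X  W
 ·  0  0  0  0  0  0  0  0  0  0  0
 X  0  0  0  0  0  1  1  1  1  1  1
 R  0  0  0  0  0  1  2  2  2  2  2
 C  0  0  0  0  0  1  2  2  3  3  3
 X  0  0  0  0  0  1  2  3  3  4  4
 W  0  0  1  1  1  1  2  3  3  4  5
 R  0  0  1  1  1  1  2  3  3  4  5
 W  0  0  1  1  1  1  2  3  3  4  5
 C  0  0  1  1  1  1  2  3  4  4  5
dp[8][10] = 5. One LCS (by backtracking along matches): XRCXW.

5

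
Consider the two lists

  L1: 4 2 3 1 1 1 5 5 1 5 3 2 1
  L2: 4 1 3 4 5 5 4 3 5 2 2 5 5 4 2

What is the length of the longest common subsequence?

Match 4 at L1[1]=L2[7]; then 3 at L1[3]=L2[8]; then 5 at L1[7]=L2[9]; then 5 at L1[8]=L2[12]; then 5 at L1[10]=L2[13]; then 2 at L1[12]=L2[15] — 6 values in the same relative order in both. The LCS DP gives dp[13][15] = 6, so this is optimal.

6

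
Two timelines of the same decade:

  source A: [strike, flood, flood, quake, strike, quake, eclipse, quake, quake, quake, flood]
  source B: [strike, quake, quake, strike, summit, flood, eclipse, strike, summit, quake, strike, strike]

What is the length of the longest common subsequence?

Taking strike at source A[1]=source B[1], then quake at source A[4]=source B[3], then strike at source A[5]=source B[4], then eclipse at source A[7]=source B[7], then quake at source A[8]=source B[10] gives a common subsequence of length 5, and the DP table's final entry dp[11][12] is also 5, so no common subsequence is longer.

5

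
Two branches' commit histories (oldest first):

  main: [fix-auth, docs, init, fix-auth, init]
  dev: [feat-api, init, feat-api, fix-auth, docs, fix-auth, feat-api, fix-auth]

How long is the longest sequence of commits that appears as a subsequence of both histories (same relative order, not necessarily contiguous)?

One common subsequence of length 3: fix-auth [1,4], then docs [2,5], then fix-auth [4,8]. The LCS DP gives dp[5][8] = 3, so this is optimal.

3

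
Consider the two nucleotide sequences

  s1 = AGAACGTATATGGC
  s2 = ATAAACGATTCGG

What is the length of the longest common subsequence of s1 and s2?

10

Pick A at s1[1]=s2[3], A at s1[3]=s2[4], A at s1[4]=s2[5], C at s1[5]=s2[6], G at s1[6]=s2[7], A at s1[8]=s2[8], T at s1[9]=s2[9], T at s1[11]=s2[10], G at s1[12]=s2[12], G at s1[13]=s2[13]; all 10 bases appear in both, in order. Since dp[14][13] = 10, nothing longer is possible.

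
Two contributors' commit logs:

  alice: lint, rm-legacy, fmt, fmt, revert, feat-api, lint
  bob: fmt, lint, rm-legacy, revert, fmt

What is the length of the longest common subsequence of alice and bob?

One common subsequence of length 3: lint (alice #1, bob #2) → rm-legacy (alice #2, bob #3) → fmt (alice #4, bob #5). dp[7][5] = 3 confirms this is the maximum.

3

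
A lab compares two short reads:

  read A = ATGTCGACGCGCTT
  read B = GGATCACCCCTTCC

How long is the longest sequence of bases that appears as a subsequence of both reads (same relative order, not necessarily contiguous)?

9

Pick A [1,3], then T [4,4], then C [5,5], then A [7,6], then C [8,8], then C [10,9], then C [12,10], then T [13,11], then T [14,12]; all 9 bases appear in both, in order. Since dp[14][14] = 9, nothing longer is possible.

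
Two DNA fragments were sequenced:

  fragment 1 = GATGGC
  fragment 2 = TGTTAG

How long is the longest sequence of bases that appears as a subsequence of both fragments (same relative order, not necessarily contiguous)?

3

Let dp[i][j] be the LCS length of the first i bases of fragment 1 and the first j bases of fragment 2. dp[i][j] = dp[i-1][j-1]+1 when the i-th and j-th bases match, else max(dp[i-1][j], dp[i][j-1]).
    ·  T  G  T  T  A  G
 ·  0  0  0  0  0  0  0
 G  0  0  1  1  1  1  1
 A  0  0  1  1  1  2  2
 T  0  1  1  2  2  2  2
 G  0  1  2  2  2  2  3
 G  0  1  2  2  2  2  3
 C  0  1  2  2  2  2  3
dp[6][6] = 3. One LCS (by backtracking along matches): GAG.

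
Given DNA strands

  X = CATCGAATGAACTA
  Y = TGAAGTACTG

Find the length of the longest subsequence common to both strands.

8

Let dp[i][j] be the LCS length of the first i bases of X and the first j bases of Y. dp[i][j] = dp[i-1][j-1]+1 when the i-th and j-th bases match, else max(dp[i-1][j], dp[i][j-1]).
    ·  T  G  A  A  G  T  A  C  T  G
 ·  0  0  0  0  0  0  0  0  0  0  0
 C  0  0  0  0  0  0  0  0  1  1  1
 A  0  0  0  1  1  1  1  1  1  1  1
 T  0  1  1  1  1  1  2  2  2  2  2
 C  0  1  1  1  1  1  2  2  3  3  3
 G  0  1  2  2  2  2  2  2  3  3  4
 A  0  1  2  3  3  3  3  3  3  3  4
 A  0  1  2  3  4  4  4  4  4  4  4
 T  0  1  2  3  4  4  5  5  5  5  5
 G  0  1  2  3  4  5  5  5  5  5  6
 A  0  1  2  3  4  5  5  6  6  6  6
 A  0  1  2  3  4  5  5  6  6  6  6
 C  0  1  2  3  4  5  5  6  7  7  7
 T  0  1  2  3  4  5  6  6  7  8  8
 A  0  1  2  3  4  5  6  7  7  8  8
dp[14][10] = 8. One LCS (by backtracking along matches): TGAATACT.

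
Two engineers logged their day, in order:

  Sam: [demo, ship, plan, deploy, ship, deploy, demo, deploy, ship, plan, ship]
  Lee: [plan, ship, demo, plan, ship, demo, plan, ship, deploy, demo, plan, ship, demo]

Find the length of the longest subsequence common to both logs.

8

Match demo at Sam[1]=Lee[3], then ship at Sam[2]=Lee[5], then plan at Sam[3]=Lee[7], then ship at Sam[5]=Lee[8], then deploy at Sam[6]=Lee[9], then demo at Sam[7]=Lee[10], then plan at Sam[10]=Lee[11], then ship at Sam[11]=Lee[12] — 8 tasks in the same relative order in both. Since dp[11][13] = 8, nothing longer is possible.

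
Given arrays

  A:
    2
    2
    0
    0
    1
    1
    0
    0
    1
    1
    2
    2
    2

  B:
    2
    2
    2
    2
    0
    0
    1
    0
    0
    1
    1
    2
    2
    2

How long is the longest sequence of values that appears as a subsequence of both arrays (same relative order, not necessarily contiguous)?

12

One common subsequence of length 12: 2 at A[1]=B[3], 2 at A[2]=B[4], 0 at A[3]=B[5], 0 at A[4]=B[6], 1 at A[6]=B[7], 0 at A[7]=B[8], 0 at A[8]=B[9], 1 at A[9]=B[10], 1 at A[10]=B[11], 2 at A[11]=B[12], 2 at A[12]=B[13], 2 at A[13]=B[14]. dp[13][14] = 12 confirms this is the maximum.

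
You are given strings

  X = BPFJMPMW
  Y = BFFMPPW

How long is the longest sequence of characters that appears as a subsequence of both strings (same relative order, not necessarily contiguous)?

5

Pick B (X #1, Y #1), then F (X #3, Y #3), then M (X #5, Y #4), then P (X #6, Y #6), then W (X #8, Y #7); all 5 characters appear in both, in order. The LCS DP gives dp[8][7] = 5, so this is optimal.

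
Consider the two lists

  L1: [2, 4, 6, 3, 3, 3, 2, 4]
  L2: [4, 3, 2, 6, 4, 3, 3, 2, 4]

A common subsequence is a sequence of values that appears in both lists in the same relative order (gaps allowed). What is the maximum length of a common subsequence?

One common subsequence of length 6: 2 [1,3]; then 4 [2,5]; then 3 [5,6]; then 3 [6,7]; then 2 [7,8]; then 4 [8,9]. dp[8][9] = 6 confirms this is the maximum.

6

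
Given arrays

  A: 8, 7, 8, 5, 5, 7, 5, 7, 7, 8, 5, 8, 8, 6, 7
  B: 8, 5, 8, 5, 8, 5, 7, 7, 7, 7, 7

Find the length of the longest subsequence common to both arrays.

8

Pick 8 (A #1, B #1), 8 (A #3, B #3), 5 (A #4, B #4), 5 (A #5, B #6), 7 (A #6, B #8), 7 (A #8, B #9), 7 (A #9, B #10), 7 (A #15, B #11); all 8 values appear in both, in order. Since dp[15][11] = 8, nothing longer is possible.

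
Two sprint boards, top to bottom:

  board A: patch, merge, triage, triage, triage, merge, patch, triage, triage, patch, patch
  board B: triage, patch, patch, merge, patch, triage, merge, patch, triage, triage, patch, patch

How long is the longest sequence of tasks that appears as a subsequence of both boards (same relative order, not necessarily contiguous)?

9

Pick patch [1,3], then merge [2,4], then triage [5,6], then merge [6,7], then patch [7,8], then triage [8,9], then triage [9,10], then patch [10,11], then patch [11,12]; all 9 tasks appear in both, in order. Since dp[11][12] = 9, nothing longer is possible.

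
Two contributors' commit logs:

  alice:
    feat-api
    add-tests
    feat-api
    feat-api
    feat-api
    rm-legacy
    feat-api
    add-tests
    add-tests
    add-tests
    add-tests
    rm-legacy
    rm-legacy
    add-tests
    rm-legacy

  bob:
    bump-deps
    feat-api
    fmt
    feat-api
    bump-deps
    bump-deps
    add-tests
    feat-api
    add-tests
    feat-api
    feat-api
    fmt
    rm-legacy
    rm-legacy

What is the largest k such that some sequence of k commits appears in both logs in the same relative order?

Pick feat-api (alice #1, bob #4); then add-tests (alice #2, bob #7); then feat-api (alice #3, bob #8); then feat-api (alice #4, bob #10); then feat-api (alice #5, bob #11); then rm-legacy (alice #13, bob #13); then rm-legacy (alice #15, bob #14); all 7 commits appear in both, in order, and the DP table's final entry dp[15][14] is also 7, so no common subsequence is longer.

7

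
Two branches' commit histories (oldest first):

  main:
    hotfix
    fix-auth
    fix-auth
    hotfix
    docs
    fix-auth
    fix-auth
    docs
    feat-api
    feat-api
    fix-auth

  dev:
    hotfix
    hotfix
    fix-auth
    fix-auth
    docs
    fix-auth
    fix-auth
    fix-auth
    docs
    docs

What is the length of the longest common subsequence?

Match hotfix [1,2]; then fix-auth [2,3]; then fix-auth [3,4]; then docs [5,5]; then fix-auth [6,7]; then fix-auth [7,8]; then docs [8,10] — 7 commits in the same relative order in both, and the DP table's final entry dp[11][10] is also 7, so no common subsequence is longer.

7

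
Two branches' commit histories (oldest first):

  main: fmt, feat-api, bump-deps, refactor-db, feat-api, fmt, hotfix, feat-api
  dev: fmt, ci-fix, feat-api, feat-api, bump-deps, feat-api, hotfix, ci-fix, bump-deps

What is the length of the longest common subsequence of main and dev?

Pick fmt [1,1], feat-api [2,4], bump-deps [3,5], feat-api [5,6], hotfix [7,7]; all 5 commits appear in both, in order, and the DP table's final entry dp[8][9] is also 5, so no common subsequence is longer.

5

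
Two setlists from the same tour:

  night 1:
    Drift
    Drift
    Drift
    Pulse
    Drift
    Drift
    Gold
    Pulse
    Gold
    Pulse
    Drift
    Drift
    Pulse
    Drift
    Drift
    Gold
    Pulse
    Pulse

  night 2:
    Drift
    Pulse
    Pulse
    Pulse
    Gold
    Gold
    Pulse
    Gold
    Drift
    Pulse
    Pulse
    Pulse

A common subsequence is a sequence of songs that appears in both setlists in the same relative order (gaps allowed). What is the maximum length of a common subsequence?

9

Pick Drift at night 1[1]=night 2[1] → Pulse at night 1[4]=night 2[4] → Gold at night 1[7]=night 2[6] → Pulse at night 1[8]=night 2[7] → Gold at night 1[9]=night 2[8] → Drift at night 1[12]=night 2[9] → Pulse at night 1[13]=night 2[10] → Pulse at night 1[17]=night 2[11] → Pulse at night 1[18]=night 2[12]; all 9 songs appear in both, in order. Since dp[18][12] = 9, nothing longer is possible.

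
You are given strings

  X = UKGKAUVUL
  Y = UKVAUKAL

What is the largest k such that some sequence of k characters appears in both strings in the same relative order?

Taking U at X[1]=Y[1], K at X[2]=Y[2], K at X[4]=Y[6], A at X[5]=Y[7], L at X[9]=Y[8] gives a common subsequence of length 5. The LCS DP gives dp[9][8] = 5, so this is optimal.

5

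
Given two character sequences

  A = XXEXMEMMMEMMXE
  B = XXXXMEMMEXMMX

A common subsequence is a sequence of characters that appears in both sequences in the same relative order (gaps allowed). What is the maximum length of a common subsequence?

11

Taking X [1,2]; then X [2,3]; then X [4,4]; then M [5,5]; then E [6,6]; then M [8,7]; then M [9,8]; then E [10,9]; then M [11,11]; then M [12,12]; then X [13,13] gives a common subsequence of length 11, and the DP table's final entry dp[14][13] is also 11, so no common subsequence is longer.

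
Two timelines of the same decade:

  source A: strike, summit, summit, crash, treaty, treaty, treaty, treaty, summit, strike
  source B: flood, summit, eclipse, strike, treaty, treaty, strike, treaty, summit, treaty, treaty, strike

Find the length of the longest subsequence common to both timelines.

Pick strike (source A #1, source B #4) → treaty (source A #5, source B #6) → treaty (source A #6, source B #8) → treaty (source A #7, source B #10) → treaty (source A #8, source B #11) → strike (source A #10, source B #12); all 6 events appear in both, in order, and the DP table's final entry dp[10][12] is also 6, so no common subsequence is longer.

6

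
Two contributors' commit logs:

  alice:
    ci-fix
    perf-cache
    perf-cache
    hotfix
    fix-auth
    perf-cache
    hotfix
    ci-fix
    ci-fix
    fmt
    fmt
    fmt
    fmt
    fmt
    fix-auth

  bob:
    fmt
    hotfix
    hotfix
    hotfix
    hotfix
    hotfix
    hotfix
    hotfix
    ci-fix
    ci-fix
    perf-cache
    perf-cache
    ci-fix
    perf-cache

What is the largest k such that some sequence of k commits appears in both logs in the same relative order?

Pick ci-fix (alice #1, bob #10), then perf-cache (alice #2, bob #11), then perf-cache (alice #3, bob #12), then perf-cache (alice #6, bob #14); all 4 commits appear in both, in order, and the DP table's final entry dp[15][14] is also 4, so no common subsequence is longer.

4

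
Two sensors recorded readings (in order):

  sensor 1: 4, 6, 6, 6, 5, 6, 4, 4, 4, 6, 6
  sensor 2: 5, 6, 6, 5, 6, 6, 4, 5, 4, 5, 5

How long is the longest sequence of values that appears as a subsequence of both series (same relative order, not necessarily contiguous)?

6

Pick 6 (sensor 1 #2, sensor 2 #2), then 6 (sensor 1 #3, sensor 2 #3), then 6 (sensor 1 #4, sensor 2 #5), then 6 (sensor 1 #6, sensor 2 #6), then 4 (sensor 1 #7, sensor 2 #7), then 4 (sensor 1 #8, sensor 2 #9); all 6 values appear in both, in order. dp[11][11] = 6 confirms this is the maximum.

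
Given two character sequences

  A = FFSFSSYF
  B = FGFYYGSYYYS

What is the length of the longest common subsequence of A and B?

4

Match F at A[1]=B[1]; then F at A[2]=B[3]; then S at A[3]=B[7]; then S at A[6]=B[11] — 4 characters in the same relative order in both. dp[8][11] = 4 confirms this is the maximum.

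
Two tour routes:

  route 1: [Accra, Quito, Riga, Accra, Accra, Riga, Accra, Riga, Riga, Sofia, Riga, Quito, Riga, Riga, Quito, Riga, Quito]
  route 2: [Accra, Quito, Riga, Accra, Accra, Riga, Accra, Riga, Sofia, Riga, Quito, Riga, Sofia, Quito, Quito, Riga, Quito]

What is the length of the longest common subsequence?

15

Taking Accra at route 1[1]=route 2[1], Quito at route 1[2]=route 2[2], Riga at route 1[3]=route 2[3], Accra at route 1[4]=route 2[4], Accra at route 1[5]=route 2[5], Riga at route 1[6]=route 2[6], Accra at route 1[7]=route 2[7], Riga at route 1[9]=route 2[8], Sofia at route 1[10]=route 2[9], Riga at route 1[11]=route 2[10], Quito at route 1[12]=route 2[11], Riga at route 1[13]=route 2[12], Quito at route 1[15]=route 2[15], Riga at route 1[16]=route 2[16], Quito at route 1[17]=route 2[17] gives a common subsequence of length 15. Since dp[17][17] = 15, nothing longer is possible.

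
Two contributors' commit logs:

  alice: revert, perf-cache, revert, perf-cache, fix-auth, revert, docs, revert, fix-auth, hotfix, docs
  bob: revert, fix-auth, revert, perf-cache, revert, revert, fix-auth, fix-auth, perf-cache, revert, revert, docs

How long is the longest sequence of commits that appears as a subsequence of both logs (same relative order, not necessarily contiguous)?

Taking revert [1,3]; then perf-cache [2,4]; then revert [3,6]; then perf-cache [4,9]; then revert [6,10]; then revert [8,11]; then docs [11,12] gives a common subsequence of length 7. Since dp[11][12] = 7, nothing longer is possible.

7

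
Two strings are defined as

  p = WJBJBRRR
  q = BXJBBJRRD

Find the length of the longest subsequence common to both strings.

Pick J (p #2, q #3) → B (p #3, q #5) → J (p #4, q #6) → R (p #6, q #7) → R (p #7, q #8); all 5 characters appear in both, in order. Since dp[8][9] = 5, nothing longer is possible.

5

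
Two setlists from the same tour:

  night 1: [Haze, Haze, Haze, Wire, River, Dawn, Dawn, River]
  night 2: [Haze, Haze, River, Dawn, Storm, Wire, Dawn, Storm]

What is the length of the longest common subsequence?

Pick Haze (night 1 #2, night 2 #1), then Haze (night 1 #3, night 2 #2), then River (night 1 #5, night 2 #3), then Dawn (night 1 #6, night 2 #4), then Dawn (night 1 #7, night 2 #7); all 5 songs appear in both, in order. The LCS DP gives dp[8][8] = 5, so this is optimal.

5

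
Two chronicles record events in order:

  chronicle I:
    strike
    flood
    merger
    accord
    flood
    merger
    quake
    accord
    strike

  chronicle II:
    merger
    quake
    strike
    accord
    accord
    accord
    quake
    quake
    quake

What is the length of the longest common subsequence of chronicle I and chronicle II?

Match strike at chronicle I[1]=chronicle II[3], accord at chronicle I[4]=chronicle II[6], quake at chronicle I[7]=chronicle II[9] — 3 events in the same relative order in both. The LCS DP gives dp[9][9] = 3, so this is optimal.

3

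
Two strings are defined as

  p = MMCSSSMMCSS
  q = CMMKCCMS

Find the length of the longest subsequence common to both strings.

5

Let dp[i][j] be the LCS length of the first i characters of p and the first j characters of q. dp[i][j] = dp[i-1][j-1]+1 when the i-th and j-th characters match, else max(dp[i-1][j], dp[i][j-1]).
    ·  C  M  M  K  C  C  M  S
 ·  0  0  0  0  0  0  0  0  0
 M  0  0  1  1  1  1  1  1  1
 M  0  0  1  2  2  2  2  2  2
 C  0  1  1  2  2  3  3  3  3
 S  0  1  1  2  2  3  3  3  4
 S  0  1  1  2  2  3  3  3  4
 S  0  1  1  2  2  3  3  3  4
 M  0  1  2  2  2  3  3  4  4
 M  0  1  2  3  3  3  3  4  4
 C  0  1  2  3  3  4  4  4  4
 S  0  1  2  3  3  4  4  4  5
 S  0  1  2  3  3  4  4  4  5
dp[11][8] = 5. One LCS (by backtracking along matches): MMCMS.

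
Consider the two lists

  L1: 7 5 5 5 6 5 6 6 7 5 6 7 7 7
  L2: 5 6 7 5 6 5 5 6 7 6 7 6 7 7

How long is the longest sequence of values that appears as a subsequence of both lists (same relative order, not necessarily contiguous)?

10

One common subsequence of length 10: 7 at L1[1]=L2[3]; then 5 at L1[2]=L2[4]; then 5 at L1[3]=L2[6]; then 5 at L1[4]=L2[7]; then 6 at L1[5]=L2[8]; then 6 at L1[8]=L2[10]; then 7 at L1[9]=L2[11]; then 6 at L1[11]=L2[12]; then 7 at L1[13]=L2[13]; then 7 at L1[14]=L2[14]. dp[14][14] = 10 confirms this is the maximum.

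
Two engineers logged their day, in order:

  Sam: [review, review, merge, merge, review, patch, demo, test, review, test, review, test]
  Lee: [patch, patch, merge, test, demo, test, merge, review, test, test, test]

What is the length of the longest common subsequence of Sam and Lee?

6

Taking merge [3,3] → merge [4,7] → review [5,8] → test [8,9] → test [10,10] → test [12,11] gives a common subsequence of length 6, and the DP table's final entry dp[12][11] is also 6, so no common subsequence is longer.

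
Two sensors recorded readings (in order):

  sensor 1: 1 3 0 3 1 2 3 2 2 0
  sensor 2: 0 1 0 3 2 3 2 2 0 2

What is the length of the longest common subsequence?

8

Let dp[i][j] be the LCS length of the first i values of sensor 1 and the first j values of sensor 2. dp[i][j] = dp[i-1][j-1]+1 when the i-th and j-th values match, else max(dp[i-1][j], dp[i][j-1]).
    ·  0  1  0  3  2  3  2  2  0  2
 ·  0  0  0  0  0  0  0  0  0  0  0
 1  0  0  1  1  1  1  1  1  1  1  1
 3  0  0  1  1  2  2  2  2  2  2  2
 0  0  1  1  2  2  2  2  2  2  3  3
 3  0  1  1  2  3  3  3  3  3  3  3
 1  0  1  2  2  3  3  3  3  3  3  3
 2  0  1  2  2  3  4  4  4  4  4  4
 3  0  1  2  2  3  4  5  5  5  5  5
 2  0  1  2  2  3  4  5  6  6  6  6
 2  0  1  2  2  3  4  5  6  7  7  7
 0  0  1  2  3  3  4  5  6  7  8  8
dp[10][10] = 8. One LCS (by backtracking along matches): 1, 0, 3, 2, 3, 2, 2, 0.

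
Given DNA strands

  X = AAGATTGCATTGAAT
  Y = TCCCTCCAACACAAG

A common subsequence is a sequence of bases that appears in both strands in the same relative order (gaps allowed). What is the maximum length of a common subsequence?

Match A (X #1, Y #8); then A (X #2, Y #9); then A (X #4, Y #11); then C (X #8, Y #12); then A (X #9, Y #14); then G (X #12, Y #15) — 6 bases in the same relative order in both. dp[15][15] = 6 confirms this is the maximum.

6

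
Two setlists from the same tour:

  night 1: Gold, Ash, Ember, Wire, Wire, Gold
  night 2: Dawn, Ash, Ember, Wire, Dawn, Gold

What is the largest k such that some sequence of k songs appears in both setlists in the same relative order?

4

One common subsequence of length 4: Ash (night 1 #2, night 2 #2); then Ember (night 1 #3, night 2 #3); then Wire (night 1 #4, night 2 #4); then Gold (night 1 #6, night 2 #6). Since dp[6][6] = 4, nothing longer is possible.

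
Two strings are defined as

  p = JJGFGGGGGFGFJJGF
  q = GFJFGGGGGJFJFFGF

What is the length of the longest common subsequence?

11

One common subsequence of length 11: J at p[2]=q[3], then F at p[4]=q[4], then G at p[5]=q[5], then G at p[6]=q[6], then G at p[7]=q[7], then G at p[8]=q[8], then G at p[9]=q[9], then F at p[10]=q[13], then F at p[12]=q[14], then G at p[15]=q[15], then F at p[16]=q[16]. Since dp[16][16] = 11, nothing longer is possible.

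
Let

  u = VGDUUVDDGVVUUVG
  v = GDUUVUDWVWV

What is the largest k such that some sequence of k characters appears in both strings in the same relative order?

8

Match G [2,1]; then D [3,2]; then U [4,3]; then U [5,4]; then V [6,5]; then D [7,7]; then V [10,9]; then V [14,11] — 8 characters in the same relative order in both, and the DP table's final entry dp[15][11] is also 8, so no common subsequence is longer.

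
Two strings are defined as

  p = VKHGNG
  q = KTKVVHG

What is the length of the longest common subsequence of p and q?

Taking V at p[1]=q[5]; then H at p[3]=q[6]; then G at p[6]=q[7] gives a common subsequence of length 3. Since dp[6][7] = 3, nothing longer is possible.

3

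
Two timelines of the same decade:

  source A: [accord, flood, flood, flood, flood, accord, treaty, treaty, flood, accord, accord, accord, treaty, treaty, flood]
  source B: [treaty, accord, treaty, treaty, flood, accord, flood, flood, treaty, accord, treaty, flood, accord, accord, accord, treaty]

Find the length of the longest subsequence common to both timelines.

Taking accord (source A #1, source B #2), flood (source A #2, source B #5), flood (source A #3, source B #7), flood (source A #4, source B #8), accord (source A #6, source B #10), treaty (source A #8, source B #11), flood (source A #9, source B #12), accord (source A #10, source B #13), accord (source A #11, source B #14), accord (source A #12, source B #15), treaty (source A #14, source B #16) gives a common subsequence of length 11, and the DP table's final entry dp[15][16] is also 11, so no common subsequence is longer.

11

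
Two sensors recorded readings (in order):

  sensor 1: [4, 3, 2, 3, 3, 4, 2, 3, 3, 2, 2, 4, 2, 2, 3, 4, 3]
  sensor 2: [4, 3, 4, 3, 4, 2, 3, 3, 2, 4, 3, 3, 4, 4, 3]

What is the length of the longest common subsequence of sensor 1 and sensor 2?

Taking 4 at sensor 1[1]=sensor 2[1], 3 at sensor 1[2]=sensor 2[2], 3 at sensor 1[5]=sensor 2[4], 4 at sensor 1[6]=sensor 2[5], 2 at sensor 1[7]=sensor 2[6], 3 at sensor 1[8]=sensor 2[7], 3 at sensor 1[9]=sensor 2[8], 2 at sensor 1[11]=sensor 2[9], 4 at sensor 1[12]=sensor 2[10], 3 at sensor 1[15]=sensor 2[12], 4 at sensor 1[16]=sensor 2[14], 3 at sensor 1[17]=sensor 2[15] gives a common subsequence of length 12. dp[17][15] = 12 confirms this is the maximum.

12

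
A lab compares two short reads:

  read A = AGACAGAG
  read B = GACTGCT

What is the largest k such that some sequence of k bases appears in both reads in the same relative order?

4

Pick G (read A #2, read B #1); then A (read A #3, read B #2); then C (read A #4, read B #3); then G (read A #6, read B #5); all 4 bases appear in both, in order, and the DP table's final entry dp[8][7] is also 4, so no common subsequence is longer.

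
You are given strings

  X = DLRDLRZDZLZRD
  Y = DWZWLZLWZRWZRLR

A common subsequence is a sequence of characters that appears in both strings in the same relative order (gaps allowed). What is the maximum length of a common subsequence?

Match D at X[1]=Y[1]; then L at X[2]=Y[5]; then L at X[5]=Y[7]; then R at X[6]=Y[10]; then Z at X[7]=Y[12]; then L at X[10]=Y[14]; then R at X[12]=Y[15] — 7 characters in the same relative order in both. dp[13][15] = 7 confirms this is the maximum.

7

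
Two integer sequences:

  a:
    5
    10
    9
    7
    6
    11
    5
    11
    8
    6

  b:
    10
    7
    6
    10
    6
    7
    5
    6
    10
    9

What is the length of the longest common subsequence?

5

Taking 10 (a #2, b #1) → 7 (a #4, b #2) → 6 (a #5, b #5) → 5 (a #7, b #7) → 6 (a #10, b #8) gives a common subsequence of length 5. Since dp[10][10] = 5, nothing longer is possible.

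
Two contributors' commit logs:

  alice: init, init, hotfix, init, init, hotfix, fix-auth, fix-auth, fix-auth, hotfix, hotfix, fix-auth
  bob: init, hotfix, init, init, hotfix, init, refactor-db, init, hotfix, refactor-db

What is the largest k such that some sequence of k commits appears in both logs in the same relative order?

Match init at alice[1]=bob[3]; then init at alice[2]=bob[4]; then hotfix at alice[3]=bob[5]; then init at alice[4]=bob[6]; then init at alice[5]=bob[8]; then hotfix at alice[6]=bob[9] — 6 commits in the same relative order in both. The LCS DP gives dp[12][10] = 6, so this is optimal.

6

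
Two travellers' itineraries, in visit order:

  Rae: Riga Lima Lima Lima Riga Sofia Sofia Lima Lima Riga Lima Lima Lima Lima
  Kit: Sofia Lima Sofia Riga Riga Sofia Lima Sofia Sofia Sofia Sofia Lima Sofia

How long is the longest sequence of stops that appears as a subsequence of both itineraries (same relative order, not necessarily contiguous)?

5

One common subsequence of length 5: Riga (Rae #1, Kit #5), then Lima (Rae #2, Kit #7), then Sofia (Rae #6, Kit #10), then Sofia (Rae #7, Kit #11), then Lima (Rae #8, Kit #12). The LCS DP gives dp[14][13] = 5, so this is optimal.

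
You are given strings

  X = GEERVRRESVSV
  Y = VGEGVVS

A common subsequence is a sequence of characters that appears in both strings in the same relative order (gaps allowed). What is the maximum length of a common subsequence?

5

Let dp[i][j] be the LCS length of the first i characters of X and the first j characters of Y. dp[i][j] = dp[i-1][j-1]+1 when the i-th and j-th characters match, else max(dp[i-1][j], dp[i][j-1]).
    ·  V  G  E  G  V  V  S
 ·  0  0  0  0  0  0  0  0
 G  0  0  1  1  1  1  1  1
 E  0  0  1  2  2  2  2  2
 E  0  0  1  2  2  2  2  2
 R  0  0  1  2  2  2  2  2
 V  0  1  1  2  2  3  3  3
 R  0  1  1  2  2  3  3  3
 R  0  1  1  2  2  3  3  3
 E  0  1  1  2  2  3  3  3
 S  0  1  1  2  2  3  3  4
 V  0  1  1  2  2  3  4  4
 S  0  1  1  2  2  3  4  5
 V  0  1  1  2  2  3  4  5
dp[12][7] = 5. One LCS (by backtracking along matches): GEVVS.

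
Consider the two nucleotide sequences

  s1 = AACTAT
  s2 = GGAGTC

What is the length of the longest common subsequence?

Taking A (s1 #1, s2 #3) → C (s1 #3, s2 #6) gives a common subsequence of length 2. dp[6][6] = 2 confirms this is the maximum.

2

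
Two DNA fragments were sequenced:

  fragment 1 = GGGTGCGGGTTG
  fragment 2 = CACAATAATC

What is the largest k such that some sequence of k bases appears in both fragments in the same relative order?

Let dp[i][j] be the LCS length of the first i bases of fragment 1 and the first j bases of fragment 2. dp[i][j] = dp[i-1][j-1]+1 when the i-th and j-th bases match, else max(dp[i-1][j], dp[i][j-1]).
    ·  C  A  C  A  A  T  A  A  T  C
 ·  0  0  0  0  0  0  0  0  0  0  0
 G  0  0  0  0  0  0  0  0  0  0  0
 G  0  0  0  0  0  0  0  0  0  0  0
 G  0  0  0  0  0  0  0  0  0  0  0
 T  0  0  0  0  0  0  1  1  1  1  1
 G  0  0  0  0  0  0  1  1  1  1  1
 C  0  1  1  1  1  1  1  1  1  1  2
 G  0  1  1  1  1  1  1  1  1  1  2
 G  0  1  1  1  1  1  1  1  1  1  2
 G  0  1  1  1  1  1  1  1  1  1  2
 T  0  1  1  1  1  1  2  2  2  2  2
 T  0  1  1  1  1  1  2  2  2  3  3
 G  0  1  1  1  1  1  2  2  2  3  3
dp[12][10] = 3. One LCS (by backtracking along matches): CTT.

3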